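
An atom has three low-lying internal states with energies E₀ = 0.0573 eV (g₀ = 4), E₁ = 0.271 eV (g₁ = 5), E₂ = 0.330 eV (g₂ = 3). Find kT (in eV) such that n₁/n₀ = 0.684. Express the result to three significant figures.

n₁/n₀ = (g₁/g₀) exp[−(E₁−E₀)/kT] = 0.684.
⇒ (E₁−E₀)/kT = ln((5/4)/0.684) = ln(1.8275) = 0.60295.
kT = 0.2137 eV / 0.60295 = 0.354 eV.

0.354 eV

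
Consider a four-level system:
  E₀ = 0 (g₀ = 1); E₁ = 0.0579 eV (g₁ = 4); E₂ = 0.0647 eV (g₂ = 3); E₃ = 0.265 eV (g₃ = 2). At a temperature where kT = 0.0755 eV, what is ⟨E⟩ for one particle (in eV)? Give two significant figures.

0.049 eV

Eᵢ/kT = 0, 0.7669, 0.8570, 3.510.
Z = Σ gᵢe^(−Eᵢ/kT) = 1·e^(−0) + 4·e^(−0.7669) + 3·e^(−0.8570) + 2·e^(−3.510) = 1.000 + 1.858 + 1.273 + 0.05979 = 4.191.
⟨E⟩ = Σ Eᵢ gᵢe^(−Eᵢ/kT) / Z = (0·1.000 + 0.0579·1.858 + 0.0647·1.273 + 0.265·0.05979) / 4.191 = 0.049 eV.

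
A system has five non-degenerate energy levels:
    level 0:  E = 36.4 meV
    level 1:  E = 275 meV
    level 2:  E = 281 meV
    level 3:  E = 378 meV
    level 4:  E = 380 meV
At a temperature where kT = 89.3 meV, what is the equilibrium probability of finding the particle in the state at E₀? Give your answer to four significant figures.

Eᵢ/kT = 0.407615, 3.07951, 3.14670, 4.23292, 4.25532.
Z = Σ e^(−Eᵢ/kT) = e^(−0.407615) + e^(−3.07951) + e^(−3.14670) + e^(−4.23292) + e^(−4.25532) = 0.665235 + 0.0459818 + 0.0429938 + 0.0145100 + 0.0141885 = 0.782909.
P₀ = e^(−E₀/kT) / Z = 0.665235/0.782909 = 0.8497.

0.8497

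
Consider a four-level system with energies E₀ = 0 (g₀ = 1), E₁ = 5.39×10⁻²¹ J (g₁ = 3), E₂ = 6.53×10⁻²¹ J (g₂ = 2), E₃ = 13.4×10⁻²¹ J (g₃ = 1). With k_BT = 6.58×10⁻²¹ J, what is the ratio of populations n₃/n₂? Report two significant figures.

n₃/n₂ = (g₃/g₂) exp[−(E₃−E₂)/kT] = (1/2) × exp(−(6.87 ×10⁻²¹ J)/(6.58 ×10⁻²¹ J)) = (1/2) × exp(-1.044) = 0.18.

0.18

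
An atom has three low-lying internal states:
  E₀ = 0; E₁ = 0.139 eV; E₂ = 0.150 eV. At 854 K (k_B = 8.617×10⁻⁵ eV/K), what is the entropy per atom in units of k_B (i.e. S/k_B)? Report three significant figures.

0.678

k_BT = 8.617×10⁻⁵ × 854 K = 0.073589 eV.
Eᵢ/kT = 0, 1.8889, 2.0383.
Z = Σ e^(−Eᵢ/kT) = e^(−0) + e^(−1.8889) + e^(−2.0383) = 1.0000 + 0.15124 + 0.13025 = 1.2815.
⟨E⟩ = Σ EᵢPᵢ = 0.031650 eV.
S/k_B = ln Z + ⟨E⟩/kT = ln(1.2815) + 0.031650/0.073589 = 0.24803 + 0.43009 = 0.678.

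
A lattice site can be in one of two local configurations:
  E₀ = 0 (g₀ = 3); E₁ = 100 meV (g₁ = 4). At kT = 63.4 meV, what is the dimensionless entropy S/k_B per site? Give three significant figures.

Eᵢ/kT = 0, 1.5773.
Z = Σ gᵢe^(−Eᵢ/kT) = 3·e^(−0) + 4·e^(−1.5773) = 3.0000 + 0.82613 = 3.8261.
⟨E⟩ = Σ EᵢPᵢ = 21.592 meV.
S/k_B = ln Z + ⟨E⟩/kT = ln(3.8261) + 21.592/63.4 = 1.3418 + 0.34057 = 1.68.

1.68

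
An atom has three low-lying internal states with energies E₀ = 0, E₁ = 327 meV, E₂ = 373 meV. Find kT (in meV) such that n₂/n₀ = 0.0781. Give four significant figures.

146.3 meV

n₂/n₀ = exp[−(E₂−E₀)/kT] = 0.0781.
⇒ (E₂−E₀)/kT = ln(1/0.0781) = ln(12.8041) = 2.54977.
kT = 373 meV / 2.54977 = 146.3 meV.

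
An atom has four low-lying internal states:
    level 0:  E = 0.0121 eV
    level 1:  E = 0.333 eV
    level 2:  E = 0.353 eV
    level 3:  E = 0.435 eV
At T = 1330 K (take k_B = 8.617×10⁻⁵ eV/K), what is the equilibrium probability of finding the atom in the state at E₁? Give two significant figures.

k_BT = 8.617×10⁻⁵ × 1330 K = 0.1146 eV.
Eᵢ/kT = 0.1056, 2.906, 3.080, 3.796.
Z = Σ e^(−Eᵢ/kT) = e^(−0.1056) + e^(−2.906) + e^(−3.080) + e^(−3.796) = 0.8998 + 0.05469 + 0.04596 + 0.02246 = 1.023.
P₁ = e^(−E₁/kT) / Z = 0.05469/1.023 = 0.053.

0.053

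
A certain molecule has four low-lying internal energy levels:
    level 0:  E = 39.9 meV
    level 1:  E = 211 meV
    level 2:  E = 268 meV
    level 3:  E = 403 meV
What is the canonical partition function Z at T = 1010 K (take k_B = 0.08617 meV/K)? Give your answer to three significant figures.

k_BT = 0.08617 × 1010 K = 87.032 meV.
Eᵢ/kT = 0.45845, 2.4244, 3.0793, 4.6305.
Z = Σ e^(−Eᵢ/kT) = e^(−0.45845) + e^(−2.4244) + e^(−3.0793) + e^(−4.6305) = 0.63226 + 0.088531 + 0.045991 + 0.0097499 = 0.77653.

Z = 0.777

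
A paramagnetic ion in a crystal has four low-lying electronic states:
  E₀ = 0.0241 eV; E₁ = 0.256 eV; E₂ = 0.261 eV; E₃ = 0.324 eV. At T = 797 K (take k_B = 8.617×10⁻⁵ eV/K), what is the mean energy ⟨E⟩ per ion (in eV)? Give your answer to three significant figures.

0.0419 eV

k_BT = 8.617×10⁻⁵ × 797 K = 0.068677 eV.
Eᵢ/kT = 0.35092, 3.7276, 3.8004, 4.7177.
Z = Σ e^(−Eᵢ/kT) = e^(−0.35092) + e^(−3.7276) + e^(−3.8004) + e^(−4.7177) = 0.70404 + 0.024050 + 0.022362 + 0.0089357 = 0.75939.
⟨E⟩ = Σ Eᵢ e^(−Eᵢ/kT) / Z = (0.0241·0.70404 + 0.256·0.024050 + 0.261·0.022362 + 0.324·0.0089357) / 0.75939 = 0.0419 eV.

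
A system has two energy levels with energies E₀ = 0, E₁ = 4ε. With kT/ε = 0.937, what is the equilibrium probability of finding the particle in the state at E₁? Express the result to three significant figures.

0.0138

Eᵢ/kT = 0, 4.2689.
Z = Σ e^(−Eᵢ/kT) = e^(−0) + e^(−4.2689) = 1.0000 + 0.013997 = 1.0140.
P₁ = e^(−E₁/kT) / Z = 0.013997/1.0140 = 0.0138.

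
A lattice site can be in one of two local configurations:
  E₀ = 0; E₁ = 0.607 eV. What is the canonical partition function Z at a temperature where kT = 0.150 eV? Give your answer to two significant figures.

Eᵢ/kT = 0, 4.047.
Z = Σ e^(−Eᵢ/kT) = e^(−0) + e^(−4.047) = 1.000 + 0.01747 = 1.017.

Z = 1.0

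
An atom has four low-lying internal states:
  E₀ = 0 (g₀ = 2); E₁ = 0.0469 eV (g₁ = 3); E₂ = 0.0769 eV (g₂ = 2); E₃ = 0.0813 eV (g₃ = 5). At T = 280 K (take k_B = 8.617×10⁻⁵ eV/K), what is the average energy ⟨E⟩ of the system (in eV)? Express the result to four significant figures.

k_BT = 8.617×10⁻⁵ × 280 K = 0.0241276 eV.
Eᵢ/kT = 0, 1.94383, 3.18722, 3.36959.
Z = Σ gᵢe^(−Eᵢ/kT) = 2·e^(−0) + 3·e^(−1.94383) + 2·e^(−3.18722) + 5·e^(−3.36959) = 2.00000 + 0.429464 + 0.0825730 + 0.172019 = 2.68406.
⟨E⟩ = Σ Eᵢ gᵢe^(−Eᵢ/kT) / Z = (0·2.00000 + 0.0469·0.429464 + 0.0769·0.0825730 + 0.0813·0.172019) / 2.68406 = 0.01508 eV.

0.01508 eV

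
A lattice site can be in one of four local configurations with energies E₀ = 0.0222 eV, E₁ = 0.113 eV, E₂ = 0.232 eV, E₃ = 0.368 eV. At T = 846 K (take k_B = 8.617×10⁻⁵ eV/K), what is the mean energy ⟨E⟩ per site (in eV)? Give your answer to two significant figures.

k_BT = 8.617×10⁻⁵ × 846 K = 0.07290 eV.
Eᵢ/kT = 0.3045, 1.550, 3.182, 5.048.
Z = Σ e^(−Eᵢ/kT) = e^(−0.3045) + e^(−1.550) + e^(−3.182) + e^(−5.048) = 0.7375 + 0.2122 + 0.04150 + 0.006422 = 0.9976.
⟨E⟩ = Σ Eᵢ e^(−Eᵢ/kT) / Z = (0.0222·0.7375 + 0.113·0.2122 + 0.232·0.04150 + 0.368·0.006422) / 0.9976 = 0.052 eV.

0.052 eV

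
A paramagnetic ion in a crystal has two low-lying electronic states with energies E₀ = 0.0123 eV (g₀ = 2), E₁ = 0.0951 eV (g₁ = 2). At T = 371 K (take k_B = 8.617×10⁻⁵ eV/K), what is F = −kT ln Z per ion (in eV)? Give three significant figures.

k_BT = 8.617×10⁻⁵ × 371 K = 0.031969 eV.
Eᵢ/kT = 0.38475, 2.9748.
Z = Σ gᵢe^(−Eᵢ/kT) = 2·e^(−0.38475) + 2·e^(−2.9748) = 1.3612 + 0.10212 = 1.4633.
F = −kT ln Z = −0.031969 × ln(1.4633) = −0.031969 × 0.38069 = -0.0122 eV.

-0.0122 eV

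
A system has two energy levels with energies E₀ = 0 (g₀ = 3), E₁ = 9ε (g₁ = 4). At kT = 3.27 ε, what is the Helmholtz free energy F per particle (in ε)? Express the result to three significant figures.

Eᵢ/kT = 0, 2.7523.
Z = Σ gᵢe^(−Eᵢ/kT) = 3·e^(−0) + 4·e^(−2.7523) = 3.0000 + 0.25512 = 3.2551.
F = −kT ln Z = −3.27 × ln(3.2551) = −3.27 × 1.1802 = -3.86 ε.

-3.86 ε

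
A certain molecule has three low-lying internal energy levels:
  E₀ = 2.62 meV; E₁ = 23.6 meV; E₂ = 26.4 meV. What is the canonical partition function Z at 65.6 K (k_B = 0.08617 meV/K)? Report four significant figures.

k_BT = 0.08617 × 65.6 K = 5.65275 meV.
Eᵢ/kT = 0.463491, 4.17496, 4.67029.
Z = Σ e^(−Eᵢ/kT) = e^(−0.463491) + e^(−4.17496) + e^(−4.67029) = 0.629084 + 0.0153758 + 0.00936955 = 0.653829.

Z = 0.6538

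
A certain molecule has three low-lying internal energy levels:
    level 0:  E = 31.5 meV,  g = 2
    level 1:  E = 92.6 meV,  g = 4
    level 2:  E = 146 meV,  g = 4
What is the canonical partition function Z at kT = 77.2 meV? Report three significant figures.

Eᵢ/kT = 0.40803, 1.1995, 1.8912.
Z = Σ gᵢe^(−Eᵢ/kT) = 2·e^(−0.40803) + 4·e^(−1.1995) + 4·e^(−1.8912) = 1.3299 + 1.2054 + 0.60356 = 3.1389.

Z = 3.14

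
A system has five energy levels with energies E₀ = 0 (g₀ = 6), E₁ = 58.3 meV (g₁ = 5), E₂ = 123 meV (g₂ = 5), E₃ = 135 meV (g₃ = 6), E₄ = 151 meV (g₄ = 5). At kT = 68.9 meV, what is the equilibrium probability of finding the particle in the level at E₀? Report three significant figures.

0.578

Eᵢ/kT = 0, 0.84615, 1.7852, 1.9594, 2.1916.
Z = Σ gᵢe^(−Eᵢ/kT) = 6·e^(−0) + 5·e^(−0.84615) + 5·e^(−1.7852) + 6·e^(−1.9594) + 5·e^(−2.1916) = 6.0000 + 2.1453 + 0.83882 + 0.84566 + 0.55869 = 10.388.
P₀ = g₀ e^(−E₀/kT) / Z = 6.0000/10.388 = 0.578.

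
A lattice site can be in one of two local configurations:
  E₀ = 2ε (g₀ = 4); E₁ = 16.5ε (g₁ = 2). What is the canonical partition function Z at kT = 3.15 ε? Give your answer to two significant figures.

Eᵢ/kT = 0.6349, 5.238.
Z = Σ gᵢe^(−Eᵢ/kT) = 4·e^(−0.6349) + 2·e^(−5.238) = 2.120 + 0.01062 = 2.131.

Z = 2.1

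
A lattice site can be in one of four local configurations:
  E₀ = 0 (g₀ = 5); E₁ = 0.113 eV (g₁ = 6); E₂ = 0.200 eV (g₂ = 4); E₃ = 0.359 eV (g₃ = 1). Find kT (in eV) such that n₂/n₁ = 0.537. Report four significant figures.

n₂/n₁ = (g₂/g₁) exp[−(E₂−E₁)/kT] = 0.537.
⇒ (E₂−E₁)/kT = ln((4/6)/0.537) = ln(1.24146) = 0.216288.
kT = 0.087 eV / 0.216288 = 0.4022 eV.

0.4022 eV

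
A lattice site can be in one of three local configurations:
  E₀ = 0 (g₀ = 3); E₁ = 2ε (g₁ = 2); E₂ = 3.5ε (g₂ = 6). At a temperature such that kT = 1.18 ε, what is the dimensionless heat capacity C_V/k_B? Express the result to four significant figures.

Eᵢ/kT = 0, 1.69492, 2.96610.
Z = Σ gᵢe^(−Eᵢ/kT) = 3·e^(−0) + 2·e^(−1.69492) + 6·e^(−2.96610) = 3.00000 + 0.367228 + 0.309023 = 3.67625.
⟨E⟩ = 0.493992 ε, ⟨E²⟩ = 1.42929 ε².
C_V/k_B = (⟨E²⟩ − ⟨E⟩²)/(kT)² = (1.42929 − 0.244028)/1.39240 = 0.8512.

0.8512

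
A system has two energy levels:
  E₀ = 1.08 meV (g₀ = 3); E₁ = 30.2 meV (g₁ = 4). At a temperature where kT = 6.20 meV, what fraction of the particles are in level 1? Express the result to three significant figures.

Eᵢ/kT = 0.17419, 4.8710.
Z = Σ gᵢe^(−Eᵢ/kT) = 3·e^(−0.17419) + 4·e^(−4.8710) = 2.5204 + 0.030663 = 2.5511.
P₁ = g₁ e^(−E₁/kT) / Z = 0.030663/2.5511 = 0.0120.

0.0120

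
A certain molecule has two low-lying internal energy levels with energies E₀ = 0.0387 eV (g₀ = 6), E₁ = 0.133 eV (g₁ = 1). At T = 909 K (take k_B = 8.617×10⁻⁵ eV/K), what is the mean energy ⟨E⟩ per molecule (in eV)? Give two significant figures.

k_BT = 8.617×10⁻⁵ × 909 K = 0.07833 eV.
Eᵢ/kT = 0.4941, 1.698.
Z = Σ gᵢe^(−Eᵢ/kT) = 6·e^(−0.4941) + 1·e^(−1.698) = 3.661 + 0.1830 = 3.844.
⟨E⟩ = Σ Eᵢ gᵢe^(−Eᵢ/kT) / Z = (0.0387·3.661 + 0.133·0.1830) / 3.844 = 0.043 eV.

0.043 eV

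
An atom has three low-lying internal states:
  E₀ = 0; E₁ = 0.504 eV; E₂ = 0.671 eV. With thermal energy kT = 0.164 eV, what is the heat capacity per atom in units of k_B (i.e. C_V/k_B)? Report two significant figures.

0.64

Eᵢ/kT = 0, 3.073, 4.091.
Z = Σ e^(−Eᵢ/kT) = e^(−0) + e^(−3.073) + e^(−4.091) = 1.000 + 0.04628 + 0.01672 = 1.063.
⟨E⟩ = 0.03250 eV, ⟨E²⟩ = 0.01814 eV².
C_V/k_B = (⟨E²⟩ − ⟨E⟩²)/(kT)² = (0.01814 − 0.001056)/0.02690 = 0.64.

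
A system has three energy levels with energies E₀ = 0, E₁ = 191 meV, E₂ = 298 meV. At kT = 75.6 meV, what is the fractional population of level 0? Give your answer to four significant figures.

Eᵢ/kT = 0, 2.52646, 3.94180.
Z = Σ e^(−Eᵢ/kT) = e^(−0) + e^(−2.52646) + e^(−3.94180) = 1.00000 + 0.0799415 + 0.0194132 = 1.09935.
P₀ = e^(−E₀/kT) / Z = 1.00000/1.09935 = 0.9096.

0.9096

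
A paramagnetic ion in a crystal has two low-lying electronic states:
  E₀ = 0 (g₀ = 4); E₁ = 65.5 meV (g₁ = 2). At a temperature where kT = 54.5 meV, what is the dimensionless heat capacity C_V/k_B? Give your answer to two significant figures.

0.16

Eᵢ/kT = 0, 1.202.
Z = Σ gᵢe^(−Eᵢ/kT) = 4·e^(−0) + 2·e^(−1.202) = 4.000 + 0.6012 = 4.601.
⟨E⟩ = 8.559 meV, ⟨E²⟩ = 560.6 meV².
C_V/k_B = (⟨E²⟩ − ⟨E⟩²)/(kT)² = (560.6 − 73.26)/2970 = 0.16.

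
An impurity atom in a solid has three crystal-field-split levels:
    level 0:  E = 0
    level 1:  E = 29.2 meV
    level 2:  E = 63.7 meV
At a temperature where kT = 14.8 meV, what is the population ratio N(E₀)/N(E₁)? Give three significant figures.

n₀/n₁ = exp[−(E₀−E₁)/kT] = exp(−(-29.2 meV)/(14.8 meV)) = exp(1.9730) = 7.19.

7.19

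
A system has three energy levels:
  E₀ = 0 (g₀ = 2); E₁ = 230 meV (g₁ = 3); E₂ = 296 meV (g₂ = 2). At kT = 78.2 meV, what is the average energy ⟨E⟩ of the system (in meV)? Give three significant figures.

22.6 meV

Eᵢ/kT = 0, 2.9412, 3.7852.
Z = Σ gᵢe^(−Eᵢ/kT) = 2·e^(−0) + 3·e^(−2.9412) + 2·e^(−3.7852) = 2.0000 + 0.15841 + 0.045409 = 2.2038.
⟨E⟩ = Σ Eᵢ gᵢe^(−Eᵢ/kT) / Z = (0·2.0000 + 230·0.15841 + 296·0.045409) / 2.2038 = 22.6 meV.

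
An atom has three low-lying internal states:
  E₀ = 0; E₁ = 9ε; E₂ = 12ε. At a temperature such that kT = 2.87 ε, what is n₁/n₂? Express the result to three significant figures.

2.84

n₁/n₂ = exp[−(E₁−E₂)/kT] = exp(−(-3ε)/(2.87ε)) = exp(1.0453) = 2.84.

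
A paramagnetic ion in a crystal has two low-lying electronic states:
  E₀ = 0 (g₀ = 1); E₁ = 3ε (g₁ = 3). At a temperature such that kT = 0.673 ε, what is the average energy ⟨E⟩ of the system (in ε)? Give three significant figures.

Eᵢ/kT = 0, 4.4577.
Z = Σ gᵢe^(−Eᵢ/kT) = 1·e^(−0) + 3·e^(−4.4577) = 1.0000 + 0.034767 = 1.0348.
⟨E⟩ = Σ Eᵢ gᵢe^(−Eᵢ/kT) / Z = (0·1.0000 + 3·0.034767) / 1.0348 = 0.101 ε.

0.101 ε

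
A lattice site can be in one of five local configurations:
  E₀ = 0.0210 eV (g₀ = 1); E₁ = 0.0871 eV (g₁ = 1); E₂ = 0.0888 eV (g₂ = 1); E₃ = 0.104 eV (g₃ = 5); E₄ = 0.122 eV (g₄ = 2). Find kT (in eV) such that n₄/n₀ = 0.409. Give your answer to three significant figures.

n₄/n₀ = (g₄/g₀) exp[−(E₄−E₀)/kT] = 0.409.
⇒ (E₄−E₀)/kT = ln((2/1)/0.409) = ln(4.8900) = 1.5872.
kT = 0.1010 eV / 1.5872 = 0.0636 eV.

0.0636 eV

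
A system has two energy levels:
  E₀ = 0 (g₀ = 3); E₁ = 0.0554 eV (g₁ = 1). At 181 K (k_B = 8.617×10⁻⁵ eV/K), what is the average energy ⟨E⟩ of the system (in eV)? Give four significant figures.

0.0005244 eV

k_BT = 8.617×10⁻⁵ × 181 K = 0.0155968 eV.
Eᵢ/kT = 0, 3.55201.
Z = Σ gᵢe^(−Eᵢ/kT) = 3·e^(−0) + 1·e^(−3.55201) = 3.00000 + 0.0286670 = 3.02867.
⟨E⟩ = Σ Eᵢ gᵢe^(−Eᵢ/kT) / Z = (0·3.00000 + 0.0554·0.0286670) / 3.02867 = 0.0005244 eV.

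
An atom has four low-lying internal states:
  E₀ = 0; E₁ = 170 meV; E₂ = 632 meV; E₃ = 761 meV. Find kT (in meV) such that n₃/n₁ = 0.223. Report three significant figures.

394 meV

n₃/n₁ = exp[−(E₃−E₁)/kT] = 0.223.
⇒ (E₃−E₁)/kT = ln(1/0.223) = ln(4.4843) = 1.5006.
kT = 591 meV / 1.5006 = 394 meV.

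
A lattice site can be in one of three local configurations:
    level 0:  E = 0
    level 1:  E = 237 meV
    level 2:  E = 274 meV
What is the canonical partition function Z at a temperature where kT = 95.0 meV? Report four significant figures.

Eᵢ/kT = 0, 2.49474, 2.88421.
Z = Σ e^(−Eᵢ/kT) = e^(−0) + e^(−2.49474) + e^(−2.88421) = 1.00000 + 0.0825179 + 0.0558989 = 1.13842.

Z = 1.138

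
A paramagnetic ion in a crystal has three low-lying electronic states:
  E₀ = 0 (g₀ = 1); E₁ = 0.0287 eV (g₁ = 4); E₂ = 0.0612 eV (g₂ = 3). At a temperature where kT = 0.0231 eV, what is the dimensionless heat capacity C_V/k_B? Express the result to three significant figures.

Eᵢ/kT = 0, 1.2424, 2.6494.
Z = Σ gᵢe^(−Eᵢ/kT) = 1·e^(−0) + 4·e^(−1.2424) + 3·e^(−2.6494) = 1.0000 + 1.1548 + 0.21208 = 2.3669.
⟨E⟩ = 0.019486 eV, ⟨E²⟩ = 0.00073748 eV².
C_V/k_B = (⟨E²⟩ − ⟨E⟩²)/(kT)² = (0.00073748 − 0.00037970)/0.00053361 = 0.670.

0.670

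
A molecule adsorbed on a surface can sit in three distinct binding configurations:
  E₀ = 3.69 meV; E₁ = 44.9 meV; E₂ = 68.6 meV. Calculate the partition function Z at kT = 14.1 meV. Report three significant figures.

Eᵢ/kT = 0.26170, 3.1844, 4.8652.
Z = Σ e^(−Eᵢ/kT) = e^(−0.26170) + e^(−3.1844) + e^(−4.8652) = 0.76974 + 0.041403 + 0.0077103 = 0.81885.

Z = 0.819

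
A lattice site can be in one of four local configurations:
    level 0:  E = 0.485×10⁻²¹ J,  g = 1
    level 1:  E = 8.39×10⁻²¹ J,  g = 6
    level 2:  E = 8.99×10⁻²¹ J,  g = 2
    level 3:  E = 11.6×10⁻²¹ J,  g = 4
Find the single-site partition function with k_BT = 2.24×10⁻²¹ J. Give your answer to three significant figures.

Z = 1.01

Eᵢ/kT = 0.21652, 3.7455, 4.0134, 5.1786.
Z = Σ gᵢe^(−Eᵢ/kT) = 1·e^(−0.21652) + 6·e^(−3.7455) + 2·e^(−4.0134) + 4·e^(−5.1786) = 0.80532 + 0.14174 + 0.036144 + 0.022544 = 1.0057.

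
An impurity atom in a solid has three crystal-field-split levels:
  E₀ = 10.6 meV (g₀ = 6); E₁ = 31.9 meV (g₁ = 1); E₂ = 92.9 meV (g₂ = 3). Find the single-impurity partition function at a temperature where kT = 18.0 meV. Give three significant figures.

Z = 3.52

Eᵢ/kT = 0.58889, 1.7722, 5.1611.
Z = Σ gᵢe^(−Eᵢ/kT) = 6·e^(−0.58889) + 1·e^(−1.7722) + 3·e^(−5.1611) = 3.3297 + 0.16996 + 0.017206 = 3.5169.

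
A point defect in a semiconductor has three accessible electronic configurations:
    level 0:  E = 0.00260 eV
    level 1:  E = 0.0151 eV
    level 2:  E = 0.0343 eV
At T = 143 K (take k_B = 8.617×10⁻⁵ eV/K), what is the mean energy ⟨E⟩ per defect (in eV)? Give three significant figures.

k_BT = 8.617×10⁻⁵ × 143 K = 0.012322 eV.
Eᵢ/kT = 0.21100, 1.2255, 2.7836.
Z = Σ e^(−Eᵢ/kT) = e^(−0.21100) + e^(−1.2255) + e^(−2.7836) = 0.80977 + 0.29361 + 0.061816 = 1.1652.
⟨E⟩ = Σ Eᵢ e^(−Eᵢ/kT) / Z = (0.00260·0.80977 + 0.0151·0.29361 + 0.0343·0.061816) / 1.1652 = 0.00743 eV.

0.00743 eV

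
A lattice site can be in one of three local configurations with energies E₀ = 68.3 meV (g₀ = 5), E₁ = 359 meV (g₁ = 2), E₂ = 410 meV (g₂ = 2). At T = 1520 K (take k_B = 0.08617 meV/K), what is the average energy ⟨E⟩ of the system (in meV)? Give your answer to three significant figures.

89.5 meV

k_BT = 0.08617 × 1520 K = 130.98 meV.
Eᵢ/kT = 0.52145, 2.7409, 3.1302.
Z = Σ gᵢe^(−Eᵢ/kT) = 5·e^(−0.52145) + 2·e^(−2.7409) + 2·e^(−3.1302) = 2.9683 + 0.12902 + 0.087418 = 3.1847.
⟨E⟩ = Σ Eᵢ gᵢe^(−Eᵢ/kT) / Z = (68.3·2.9683 + 359·0.12902 + 410·0.087418) / 3.1847 = 89.5 meV.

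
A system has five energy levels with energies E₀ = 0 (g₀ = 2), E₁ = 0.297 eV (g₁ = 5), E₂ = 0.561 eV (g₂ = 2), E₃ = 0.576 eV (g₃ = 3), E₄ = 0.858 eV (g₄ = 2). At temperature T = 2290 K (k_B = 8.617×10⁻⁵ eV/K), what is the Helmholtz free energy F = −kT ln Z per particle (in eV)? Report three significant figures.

-0.242 eV

k_BT = 8.617×10⁻⁵ × 2290 K = 0.19733 eV.
Eᵢ/kT = 0, 1.5051, 2.8430, 2.9190, 4.3480.
Z = Σ gᵢe^(−Eᵢ/kT) = 2·e^(−0) + 5·e^(−1.5051) + 2·e^(−2.8430) + 3·e^(−2.9190) + 2·e^(−4.3480) = 2.0000 + 1.1100 + 0.11650 + 0.16196 + 0.025865 = 3.4143.
F = −kT ln Z = −0.19733 × ln(3.4143) = −0.19733 × 1.2280 = -0.242 eV.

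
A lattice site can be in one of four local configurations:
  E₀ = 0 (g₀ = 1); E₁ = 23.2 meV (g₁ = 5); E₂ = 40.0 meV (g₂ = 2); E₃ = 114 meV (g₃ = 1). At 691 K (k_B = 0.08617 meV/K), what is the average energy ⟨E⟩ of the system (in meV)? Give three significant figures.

24.5 meV

k_BT = 0.08617 × 691 K = 59.543 meV.
Eᵢ/kT = 0, 0.38963, 0.67178, 1.9146.
Z = Σ gᵢe^(−Eᵢ/kT) = 1·e^(−0) + 5·e^(−0.38963) + 2·e^(−0.67178) + 1·e^(−1.9146) = 1.0000 + 3.3865 + 1.0216 + 0.14740 = 5.5555.
⟨E⟩ = Σ Eᵢ gᵢe^(−Eᵢ/kT) / Z = (0·1.0000 + 23.2·3.3865 + 40.0·1.0216 + 114·0.14740) / 5.5555 = 24.5 meV.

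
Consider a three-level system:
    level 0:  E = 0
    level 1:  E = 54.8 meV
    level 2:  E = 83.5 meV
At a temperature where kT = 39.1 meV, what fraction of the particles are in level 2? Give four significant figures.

0.08662

Eᵢ/kT = 0, 1.40153, 2.13555.
Z = Σ e^(−Eᵢ/kT) = e^(−0) + e^(−1.40153) + e^(−2.13555) = 1.00000 + 0.246220 + 0.118180 = 1.36440.
P₂ = e^(−E₂/kT) / Z = 0.118180/1.36440 = 0.08662.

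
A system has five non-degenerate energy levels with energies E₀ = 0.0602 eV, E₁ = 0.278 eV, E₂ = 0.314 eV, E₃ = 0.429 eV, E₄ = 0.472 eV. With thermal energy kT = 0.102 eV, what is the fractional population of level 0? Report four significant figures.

Eᵢ/kT = 0.590196, 2.72549, 3.07843, 4.20588, 4.62745.
Z = Σ e^(−Eᵢ/kT) = e^(−0.590196) + e^(−2.72549) + e^(−3.07843) + e^(−4.20588) + e^(−4.62745) = 0.554219 + 0.0655141 + 0.0460315 + 0.0149077 + 0.00977967 = 0.690452.
P₀ = e^(−E₀/kT) / Z = 0.554219/0.690452 = 0.8027.

0.8027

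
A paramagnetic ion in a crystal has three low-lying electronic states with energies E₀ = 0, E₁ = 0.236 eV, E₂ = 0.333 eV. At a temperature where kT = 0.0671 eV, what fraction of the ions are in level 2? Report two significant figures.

0.0067

Eᵢ/kT = 0, 3.517, 4.963.
Z = Σ e^(−Eᵢ/kT) = e^(−0) + e^(−3.517) + e^(−4.963) = 1.000 + 0.02969 + 0.006992 = 1.037.
P₂ = e^(−E₂/kT) / Z = 0.006992/1.037 = 0.0067.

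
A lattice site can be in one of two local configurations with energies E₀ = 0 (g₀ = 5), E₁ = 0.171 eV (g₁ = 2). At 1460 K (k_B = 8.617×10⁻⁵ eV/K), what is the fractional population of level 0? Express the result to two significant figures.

0.91

k_BT = 8.617×10⁻⁵ × 1460 K = 0.1258 eV.
Eᵢ/kT = 0, 1.359.
Z = Σ gᵢe^(−Eᵢ/kT) = 5·e^(−0) + 2·e^(−1.359) = 5.000 + 0.5138 = 5.514.
P₀ = g₀ e^(−E₀/kT) / Z = 5.000/5.514 = 0.91.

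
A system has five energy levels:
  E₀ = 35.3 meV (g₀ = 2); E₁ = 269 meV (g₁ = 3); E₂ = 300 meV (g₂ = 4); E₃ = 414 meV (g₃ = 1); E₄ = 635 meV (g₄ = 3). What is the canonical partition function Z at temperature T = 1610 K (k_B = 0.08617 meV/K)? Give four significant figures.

Z = 2.524

k_BT = 0.08617 × 1610 K = 138.734 meV.
Eᵢ/kT = 0.254444, 1.93896, 2.16241, 2.98413, 4.57710.
Z = Σ gᵢe^(−Eᵢ/kT) = 2·e^(−0.254444) + 3·e^(−1.93896) + 4·e^(−2.16241) + 1·e^(−2.98413) + 3·e^(−4.57710) = 1.55069 + 0.431560 + 0.460190 + 0.0505835 + 0.0308540 = 2.52388.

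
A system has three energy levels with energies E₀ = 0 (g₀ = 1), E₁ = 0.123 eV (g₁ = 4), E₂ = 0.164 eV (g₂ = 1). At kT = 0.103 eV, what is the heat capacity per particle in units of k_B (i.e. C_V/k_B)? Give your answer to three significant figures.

Eᵢ/kT = 0, 1.1942, 1.5922.
Z = Σ gᵢe^(−Eᵢ/kT) = 1·e^(−0) + 4·e^(−1.1942) + 1·e^(−1.5922) = 1.0000 + 1.2118 + 0.20348 = 2.4153.
⟨E⟩ = 0.075528 eV, ⟨E²⟩ = 0.0098564 eV².
C_V/k_B = (⟨E²⟩ − ⟨E⟩²)/(kT)² = (0.0098564 − 0.0057045)/0.010609 = 0.391.

0.391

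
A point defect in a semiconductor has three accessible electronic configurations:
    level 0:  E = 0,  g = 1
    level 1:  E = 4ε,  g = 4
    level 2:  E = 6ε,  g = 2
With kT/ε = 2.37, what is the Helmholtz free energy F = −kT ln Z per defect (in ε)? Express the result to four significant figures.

Eᵢ/kT = 0, 1.68776, 2.53165.
Z = Σ gᵢe^(−Eᵢ/kT) = 1·e^(−0) + 4·e^(−1.68776) + 2·e^(−2.53165) = 1.00000 + 0.739733 + 0.159055 = 1.89879.
F = −kT ln Z = −2.37 × ln(1.89879) = −2.37 × 0.641217 = -1.520 ε.

-1.520 ε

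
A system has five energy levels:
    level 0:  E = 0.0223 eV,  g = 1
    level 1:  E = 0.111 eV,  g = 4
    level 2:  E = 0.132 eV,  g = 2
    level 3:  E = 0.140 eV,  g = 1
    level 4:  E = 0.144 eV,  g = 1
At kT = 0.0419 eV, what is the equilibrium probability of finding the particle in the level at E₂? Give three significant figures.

0.0837

Eᵢ/kT = 0.53222, 2.6492, 3.1504, 3.3413, 3.4368.
Z = Σ gᵢe^(−Eᵢ/kT) = 1·e^(−0.53222) + 4·e^(−2.6492) + 2·e^(−3.1504) + 1·e^(−3.3413) + 1·e^(−3.4368) = 0.58730 + 0.28283 + 0.085670 + 0.035391 + 0.032167 = 1.0234.
P₂ = g₂ e^(−E₂/kT) / Z = 0.085670/1.0234 = 0.0837.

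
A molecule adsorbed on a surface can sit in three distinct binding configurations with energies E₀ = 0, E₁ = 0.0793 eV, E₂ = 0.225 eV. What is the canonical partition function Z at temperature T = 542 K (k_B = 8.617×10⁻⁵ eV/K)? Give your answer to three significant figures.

Z = 1.19

k_BT = 8.617×10⁻⁵ × 542 K = 0.046704 eV.
Eᵢ/kT = 0, 1.6979, 4.8176.
Z = Σ e^(−Eᵢ/kT) = e^(−0) + e^(−1.6979) + e^(−4.8176) = 1.0000 + 0.18307 + 0.0080862 = 1.1912.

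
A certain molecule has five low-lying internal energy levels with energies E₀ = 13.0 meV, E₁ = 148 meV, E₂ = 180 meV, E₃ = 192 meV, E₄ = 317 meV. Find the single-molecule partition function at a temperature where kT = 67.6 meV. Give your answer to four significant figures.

Eᵢ/kT = 0.192308, 2.18935, 2.66272, 2.84024, 4.68935.
Z = Σ e^(−Eᵢ/kT) = e^(−0.192308) + e^(−2.18935) + e^(−2.66272) + e^(−2.84024) + e^(−4.68935) = 0.825053 + 0.111990 + 0.0697582 + 0.0584116 + 0.00919266 = 1.07441.

Z = 1.074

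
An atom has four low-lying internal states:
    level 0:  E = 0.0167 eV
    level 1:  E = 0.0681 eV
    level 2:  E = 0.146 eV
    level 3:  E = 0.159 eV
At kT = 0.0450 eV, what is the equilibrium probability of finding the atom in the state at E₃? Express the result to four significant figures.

Eᵢ/kT = 0.371111, 1.51333, 3.24444, 3.53333.
Z = Σ e^(−Eᵢ/kT) = e^(−0.371111) + e^(−1.51333) + e^(−3.24444) + e^(−3.53333) = 0.689967 + 0.220176 + 0.0389904 + 0.0292075 = 0.978341.
P₃ = e^(−E₃/kT) / Z = 0.0292075/0.978341 = 0.02985.

0.02985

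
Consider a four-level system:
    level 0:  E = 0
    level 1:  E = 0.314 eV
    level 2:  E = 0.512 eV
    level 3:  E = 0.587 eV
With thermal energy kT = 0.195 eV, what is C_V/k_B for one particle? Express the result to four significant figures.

Eᵢ/kT = 0, 1.61026, 2.62564, 3.01026.
Z = Σ e^(−Eᵢ/kT) = e^(−0) + e^(−1.61026) + e^(−2.62564) + e^(−3.01026) = 1.00000 + 0.199836 + 0.0723934 + 0.0492789 = 1.32151.
⟨E⟩ = 0.0974193 eV, ⟨E²⟩ = 0.0421189 eV².
C_V/k_B = (⟨E²⟩ − ⟨E⟩²)/(kT)² = (0.0421189 − 0.00949052)/0.0380250 = 0.8581.

0.8581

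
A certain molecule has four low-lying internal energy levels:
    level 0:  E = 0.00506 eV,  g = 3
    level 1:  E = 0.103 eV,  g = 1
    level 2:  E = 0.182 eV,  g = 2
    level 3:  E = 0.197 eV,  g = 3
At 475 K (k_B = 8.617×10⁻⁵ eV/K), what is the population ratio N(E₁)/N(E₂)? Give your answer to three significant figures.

k_BT = 8.617×10⁻⁵ × 475 K = 0.040931 eV.
n₁/n₂ = (g₁/g₂) exp[−(E₁−E₂)/kT] = (1/2) × exp(−(-0.079 eV)/(0.040931 eV)) = (1/2) × exp(1.9301) = 3.45.

3.45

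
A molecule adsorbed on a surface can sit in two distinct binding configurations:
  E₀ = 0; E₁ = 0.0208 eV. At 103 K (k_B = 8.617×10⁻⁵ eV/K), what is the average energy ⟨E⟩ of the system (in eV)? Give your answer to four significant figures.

0.001822 eV

k_BT = 8.617×10⁻⁵ × 103 K = 0.00887551 eV.
Eᵢ/kT = 0, 2.34353.
Z = Σ e^(−Eᵢ/kT) = e^(−0) + e^(−2.34353) = 1.00000 + 0.0959882 = 1.09599.
⟨E⟩ = Σ Eᵢ e^(−Eᵢ/kT) / Z = (0·1.00000 + 0.0208·0.0959882) / 1.09599 = 0.001822 eV.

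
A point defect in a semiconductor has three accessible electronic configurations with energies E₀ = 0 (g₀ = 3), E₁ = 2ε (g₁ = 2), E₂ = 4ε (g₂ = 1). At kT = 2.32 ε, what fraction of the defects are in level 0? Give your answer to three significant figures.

Eᵢ/kT = 0, 0.86207, 1.7241.
Z = Σ gᵢe^(−Eᵢ/kT) = 3·e^(−0) + 2·e^(−0.86207) + 1·e^(−1.7241) = 3.0000 + 0.84457 + 0.17833 = 4.0229.
P₀ = g₀ e^(−E₀/kT) / Z = 3.0000/4.0229 = 0.746.

0.746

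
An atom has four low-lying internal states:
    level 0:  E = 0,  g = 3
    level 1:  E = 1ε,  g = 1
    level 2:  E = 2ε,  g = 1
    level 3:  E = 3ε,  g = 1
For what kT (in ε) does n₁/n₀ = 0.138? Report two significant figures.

1.1 ε

n₁/n₀ = (g₁/g₀) exp[−(E₁−E₀)/kT] = 0.138.
⇒ (E₁−E₀)/kT = ln((1/3)/0.138) = ln(2.415) = 0.8817.
kT = 1ε / 0.8817 = 1.1 ε.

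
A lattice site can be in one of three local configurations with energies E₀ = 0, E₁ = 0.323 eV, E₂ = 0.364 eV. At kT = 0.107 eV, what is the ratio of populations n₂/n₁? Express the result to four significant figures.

0.6817

n₂/n₁ = exp[−(E₂−E₁)/kT] = exp(−(0.041 eV)/(0.107 eV)) = exp(-0.383178) = 0.6817.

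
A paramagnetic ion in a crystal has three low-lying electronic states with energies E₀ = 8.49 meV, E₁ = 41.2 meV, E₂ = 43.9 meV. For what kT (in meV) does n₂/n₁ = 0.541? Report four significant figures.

4.395 meV

n₂/n₁ = exp[−(E₂−E₁)/kT] = 0.541.
⇒ (E₂−E₁)/kT = ln(1/0.541) = ln(1.84843) = 0.614337.
kT = 2.7 meV / 0.614337 = 4.395 meV.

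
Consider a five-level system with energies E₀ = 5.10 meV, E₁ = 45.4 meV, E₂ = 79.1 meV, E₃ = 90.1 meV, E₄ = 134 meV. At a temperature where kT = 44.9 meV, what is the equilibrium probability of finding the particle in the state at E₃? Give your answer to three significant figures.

Eᵢ/kT = 0.11359, 1.0111, 1.7617, 2.0067, 2.9844.
Z = Σ e^(−Eᵢ/kT) = e^(−0.11359) + e^(−1.0111) + e^(−1.7617) + e^(−2.0067) + e^(−2.9844) = 0.89262 + 0.36382 + 0.17175 + 0.13443 + 0.050570 = 1.6132.
P₃ = e^(−E₃/kT) / Z = 0.13443/1.6132 = 0.0833.

0.0833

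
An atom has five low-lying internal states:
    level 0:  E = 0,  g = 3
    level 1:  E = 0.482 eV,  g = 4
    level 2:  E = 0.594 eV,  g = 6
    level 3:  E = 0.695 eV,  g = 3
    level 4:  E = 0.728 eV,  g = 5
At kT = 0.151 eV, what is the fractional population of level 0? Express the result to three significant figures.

0.895

Eᵢ/kT = 0, 3.1921, 3.9338, 4.6026, 4.8212.
Z = Σ gᵢe^(−Eᵢ/kT) = 3·e^(−0) + 4·e^(−3.1921) + 6·e^(−3.9338) + 3·e^(−4.6026) + 5·e^(−4.8212) = 3.0000 + 0.16434 + 0.11742 + 0.030077 + 0.040286 = 3.3521.
P₀ = g₀ e^(−E₀/kT) / Z = 3.0000/3.3521 = 0.895.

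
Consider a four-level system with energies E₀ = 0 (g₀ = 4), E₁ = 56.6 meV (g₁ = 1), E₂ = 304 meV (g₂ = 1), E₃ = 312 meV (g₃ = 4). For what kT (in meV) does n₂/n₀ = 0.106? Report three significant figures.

354 meV

n₂/n₀ = (g₂/g₀) exp[−(E₂−E₀)/kT] = 0.106.
⇒ (E₂−E₀)/kT = ln((1/4)/0.106) = ln(2.3585) = 0.85803.
kT = 304 meV / 0.85803 = 354 meV.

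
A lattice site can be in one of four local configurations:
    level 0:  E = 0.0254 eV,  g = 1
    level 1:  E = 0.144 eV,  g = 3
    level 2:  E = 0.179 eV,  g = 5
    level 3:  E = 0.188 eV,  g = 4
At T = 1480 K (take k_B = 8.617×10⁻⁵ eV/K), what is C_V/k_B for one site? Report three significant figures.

k_BT = 8.617×10⁻⁵ × 1480 K = 0.12753 eV.
Eᵢ/kT = 0.19917, 1.1291, 1.4036, 1.4742.
Z = Σ gᵢe^(−Eᵢ/kT) = 1·e^(−0.19917) + 3·e^(−1.1291) + 5·e^(−1.4036) + 4·e^(−1.4742) = 0.81941 + 0.96997 + 1.2286 + 0.91585 = 3.9338.
⟨E⟩ = 0.14047 eV, ⟨E²⟩ = 0.023483 eV².
C_V/k_B = (⟨E²⟩ − ⟨E⟩²)/(kT)² = (0.023483 − 0.019732)/0.016264 = 0.231.

0.231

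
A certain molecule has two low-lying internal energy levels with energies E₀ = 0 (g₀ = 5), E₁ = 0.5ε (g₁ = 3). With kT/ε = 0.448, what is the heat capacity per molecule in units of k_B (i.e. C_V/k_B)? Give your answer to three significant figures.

0.171

Eᵢ/kT = 0, 1.1161.
Z = Σ gᵢe^(−Eᵢ/kT) = 5·e^(−0) + 3·e^(−1.1161) = 5.0000 + 0.98266 = 5.9827.
⟨E⟩ = 0.082125 ε, ⟨E²⟩ = 0.041063 ε².
C_V/k_B = (⟨E²⟩ − ⟨E⟩²)/(kT)² = (0.041063 − 0.0067445)/0.20070 = 0.171.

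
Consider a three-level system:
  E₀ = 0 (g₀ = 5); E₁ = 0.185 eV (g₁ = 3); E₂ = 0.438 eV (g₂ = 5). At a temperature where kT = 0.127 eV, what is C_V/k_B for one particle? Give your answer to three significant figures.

Eᵢ/kT = 0, 1.4567, 3.4488.
Z = Σ gᵢe^(−Eᵢ/kT) = 5·e^(−0) + 3·e^(−1.4567) + 5·e^(−3.4488) = 5.0000 + 0.69901 + 0.15892 = 5.8579.
⟨E⟩ = 0.033958 eV, ⟨E²⟩ = 0.0092886 eV².
C_V/k_B = (⟨E²⟩ − ⟨E⟩²)/(kT)² = (0.0092886 − 0.0011531)/0.016129 = 0.504.

0.504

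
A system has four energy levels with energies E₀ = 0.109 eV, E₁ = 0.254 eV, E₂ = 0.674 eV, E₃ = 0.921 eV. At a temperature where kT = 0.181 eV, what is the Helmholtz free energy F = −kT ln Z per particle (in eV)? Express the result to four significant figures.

Eᵢ/kT = 0.602210, 1.40331, 3.72376, 5.08840.
Z = Σ e^(−Eᵢ/kT) = e^(−0.602210) + e^(−1.40331) + e^(−3.72376) + e^(−5.08840) = 0.547600 + 0.245782 + 0.0241430 + 0.00616788 = 0.823693.
F = −kT ln Z = −0.181 × ln(0.823693) = −0.181 × -0.193957 = 0.03511 eV.

0.03511 eV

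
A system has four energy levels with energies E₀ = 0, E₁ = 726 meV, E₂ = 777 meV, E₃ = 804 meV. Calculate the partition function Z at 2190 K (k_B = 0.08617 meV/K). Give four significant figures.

k_BT = 0.08617 × 2190 K = 188.712 meV.
Eᵢ/kT = 0, 3.84713, 4.11739, 4.26046.
Z = Σ e^(−Eᵢ/kT) = e^(−0) + e^(−3.84713) + e^(−4.11739) + e^(−4.26046) = 1.00000 + 0.0213409 + 0.0162870 + 0.0141158 = 1.05174.

Z = 1.052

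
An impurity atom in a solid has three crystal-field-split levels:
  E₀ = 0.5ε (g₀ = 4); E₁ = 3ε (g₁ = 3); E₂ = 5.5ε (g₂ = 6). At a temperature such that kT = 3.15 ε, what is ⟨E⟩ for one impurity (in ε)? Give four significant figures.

1.947 ε

Eᵢ/kT = 0.158730, 0.952381, 1.74603.
Z = Σ gᵢe^(−Eᵢ/kT) = 4·e^(−0.158730) + 3·e^(−0.952381) + 6·e^(−1.74603) = 3.41291 + 1.15746 + 1.04679 = 5.61716.
⟨E⟩ = Σ Eᵢ gᵢe^(−Eᵢ/kT) / Z = (0.5·3.41291 + 3·1.15746 + 5.5·1.04679) / 5.61716 = 1.947 ε.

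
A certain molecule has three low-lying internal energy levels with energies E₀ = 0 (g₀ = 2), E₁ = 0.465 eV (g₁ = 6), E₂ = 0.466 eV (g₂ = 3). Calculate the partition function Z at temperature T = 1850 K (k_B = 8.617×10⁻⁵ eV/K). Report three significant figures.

Z = 2.49

k_BT = 8.617×10⁻⁵ × 1850 K = 0.15941 eV.
Eᵢ/kT = 0, 2.9170, 2.9233.
Z = Σ gᵢe^(−Eᵢ/kT) = 2·e^(−0) + 6·e^(−2.9170) + 3·e^(−2.9233) = 2.0000 + 0.32457 + 0.16127 = 2.4858.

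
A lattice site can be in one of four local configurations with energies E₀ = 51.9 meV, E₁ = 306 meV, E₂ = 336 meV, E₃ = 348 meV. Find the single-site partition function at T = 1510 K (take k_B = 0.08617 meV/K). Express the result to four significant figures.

k_BT = 0.08617 × 1510 K = 130.117 meV.
Eᵢ/kT = 0.398872, 2.35173, 2.58229, 2.67452.
Z = Σ e^(−Eᵢ/kT) = e^(−0.398872) + e^(−2.35173) + e^(−2.58229) + e^(−2.67452) = 0.671077 + 0.0952043 + 0.0756007 + 0.0689399 = 0.910822.

Z = 0.9108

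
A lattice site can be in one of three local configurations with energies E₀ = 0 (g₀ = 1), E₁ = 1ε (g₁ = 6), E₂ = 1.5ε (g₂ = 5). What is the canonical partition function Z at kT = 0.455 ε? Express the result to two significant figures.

Eᵢ/kT = 0, 2.198, 3.297.
Z = Σ gᵢe^(−Eᵢ/kT) = 1·e^(−0) + 6·e^(−2.198) + 5·e^(−3.297) = 1.000 + 0.6661 + 0.1850 = 1.851.

Z = 1.9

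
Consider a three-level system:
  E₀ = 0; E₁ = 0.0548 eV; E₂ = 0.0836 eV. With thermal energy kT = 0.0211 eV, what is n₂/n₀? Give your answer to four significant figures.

0.01902

n₂/n₀ = exp[−(E₂−E₀)/kT] = exp(−(0.0836 eV)/(0.0211 eV)) = exp(-3.96209) = 0.01902.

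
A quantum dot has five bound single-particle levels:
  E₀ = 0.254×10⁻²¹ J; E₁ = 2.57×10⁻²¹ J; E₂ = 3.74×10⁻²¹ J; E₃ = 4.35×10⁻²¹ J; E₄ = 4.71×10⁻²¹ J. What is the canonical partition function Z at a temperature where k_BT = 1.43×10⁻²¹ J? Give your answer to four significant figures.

Z = 1.161

Eᵢ/kT = 0.177622, 1.79720, 2.61538, 3.04196, 3.29371.
Z = Σ e^(−Eᵢ/kT) = e^(−0.177622) + e^(−1.79720) + e^(−2.61538) + e^(−3.04196) + e^(−3.29371) = 0.837259 + 0.165762 + 0.0731400 + 0.0477412 + 0.0371159 = 1.16102.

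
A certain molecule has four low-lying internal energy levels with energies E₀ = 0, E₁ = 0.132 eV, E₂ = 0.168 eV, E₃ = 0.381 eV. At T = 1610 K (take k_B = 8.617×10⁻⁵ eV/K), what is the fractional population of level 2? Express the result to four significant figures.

k_BT = 8.617×10⁻⁵ × 1610 K = 0.138734 eV.
Eᵢ/kT = 0, 0.951461, 1.21095, 2.74626.
Z = Σ e^(−Eᵢ/kT) = e^(−0) + e^(−0.951461) + e^(−1.21095) + e^(−2.74626) = 1.00000 + 0.386176 + 0.297914 + 0.0641674 = 1.74826.
P₂ = e^(−E₂/kT) / Z = 0.297914/1.74826 = 0.1704.

0.1704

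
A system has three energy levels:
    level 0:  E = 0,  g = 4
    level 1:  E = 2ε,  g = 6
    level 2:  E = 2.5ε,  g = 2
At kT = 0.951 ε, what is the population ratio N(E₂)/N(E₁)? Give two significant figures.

n₂/n₁ = (g₂/g₁) exp[−(E₂−E₁)/kT] = (2/6) × exp(−(0.5ε)/(0.951ε)) = (2/6) × exp(-0.5258) = 0.20.

0.20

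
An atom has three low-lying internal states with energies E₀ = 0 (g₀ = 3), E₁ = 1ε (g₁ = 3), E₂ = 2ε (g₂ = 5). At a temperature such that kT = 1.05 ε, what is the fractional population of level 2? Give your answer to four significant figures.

0.1518

Eᵢ/kT = 0, 0.952381, 1.90476.
Z = Σ gᵢe^(−Eᵢ/kT) = 3·e^(−0) + 3·e^(−0.952381) + 5·e^(−1.90476) = 3.00000 + 1.15746 + 0.744292 = 4.90175.
P₂ = g₂ e^(−E₂/kT) / Z = 0.744292/4.90175 = 0.1518.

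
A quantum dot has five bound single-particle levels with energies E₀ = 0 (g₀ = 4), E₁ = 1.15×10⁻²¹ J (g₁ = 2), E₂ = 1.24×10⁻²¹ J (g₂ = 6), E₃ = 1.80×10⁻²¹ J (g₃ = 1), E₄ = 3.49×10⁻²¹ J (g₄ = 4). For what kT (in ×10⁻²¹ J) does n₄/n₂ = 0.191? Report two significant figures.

n₄/n₂ = (g₄/g₂) exp[−(E₄−E₂)/kT] = 0.191.
⇒ (E₄−E₂)/kT = ln((4/6)/0.191) = ln(3.490) = 1.250.
kT = 2.25 ×10⁻²¹ J / 1.250 = 1.8 ×10⁻²¹ J.

1.8 ×10⁻²¹ J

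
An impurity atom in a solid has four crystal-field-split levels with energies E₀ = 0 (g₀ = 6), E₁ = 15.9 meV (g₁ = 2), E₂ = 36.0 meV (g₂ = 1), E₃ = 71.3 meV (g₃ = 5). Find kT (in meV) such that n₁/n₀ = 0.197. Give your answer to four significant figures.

n₁/n₀ = (g₁/g₀) exp[−(E₁−E₀)/kT] = 0.197.
⇒ (E₁−E₀)/kT = ln((2/6)/0.197) = ln(1.69205) = 0.525941.
kT = 15.9 meV / 0.525941 = 30.23 meV.

30.23 meV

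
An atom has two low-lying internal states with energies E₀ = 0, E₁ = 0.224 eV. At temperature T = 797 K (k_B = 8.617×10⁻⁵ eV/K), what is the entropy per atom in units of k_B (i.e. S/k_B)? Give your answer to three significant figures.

0.158

k_BT = 8.617×10⁻⁵ × 797 K = 0.068677 eV.
Eᵢ/kT = 0, 3.2616.
Z = Σ e^(−Eᵢ/kT) = e^(−0) + e^(−3.2616) = 1.0000 + 0.038327 = 1.0383.
⟨E⟩ = Σ EᵢPᵢ = 0.0082686 eV.
S/k_B = ln Z + ⟨E⟩/kT = ln(1.0383) + 0.0082686/0.068677 = 0.037585 + 0.12040 = 0.158.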